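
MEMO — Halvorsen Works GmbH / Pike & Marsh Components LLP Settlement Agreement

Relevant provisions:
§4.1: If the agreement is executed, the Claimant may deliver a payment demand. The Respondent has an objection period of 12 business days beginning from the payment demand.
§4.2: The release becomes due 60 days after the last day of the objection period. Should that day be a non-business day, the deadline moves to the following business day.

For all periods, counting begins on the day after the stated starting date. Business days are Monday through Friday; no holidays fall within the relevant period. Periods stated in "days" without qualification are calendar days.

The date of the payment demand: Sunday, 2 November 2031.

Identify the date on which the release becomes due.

From Sunday, 2 November 2031, 12 business days (Nov 3, Nov 4, Nov 5, Nov 6, …, Nov 14, Nov 17, Nov 18, skipping weekends) brings us to Tuesday, 18 November 2031, which is the last day of the objection period.
Adding 60 calendar days to 18 November 2031 gives 17 January 2032, which is the date on which the release becomes due. That falls on a Saturday, so it rolls to the next business day, Monday, 19 January 2032.

19 January 2032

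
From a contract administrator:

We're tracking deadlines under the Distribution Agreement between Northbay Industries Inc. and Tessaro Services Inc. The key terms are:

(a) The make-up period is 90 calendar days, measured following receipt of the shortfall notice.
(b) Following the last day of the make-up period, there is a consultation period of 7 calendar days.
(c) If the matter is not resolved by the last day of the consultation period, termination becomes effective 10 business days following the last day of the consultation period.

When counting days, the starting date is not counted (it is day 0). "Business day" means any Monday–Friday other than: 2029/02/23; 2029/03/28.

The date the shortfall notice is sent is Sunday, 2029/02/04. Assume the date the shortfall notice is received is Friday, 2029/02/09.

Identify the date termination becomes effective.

2029/05/31

The last day of the make-up period: 2029/02/09 + 90 days = 2029/05/10.
Adding 7 calendar days to 2029/05/10 gives 2029/05/17, which is the last day of the consultation period.
From Thursday, 2029/05/17, 10 business days (May 18, May 21, May 22, May 23, May 24, May 25, May 28, May 29, May 30, May 31, skipping weekends) brings us to Thursday, 2029/05/31, which is the date termination becomes effective.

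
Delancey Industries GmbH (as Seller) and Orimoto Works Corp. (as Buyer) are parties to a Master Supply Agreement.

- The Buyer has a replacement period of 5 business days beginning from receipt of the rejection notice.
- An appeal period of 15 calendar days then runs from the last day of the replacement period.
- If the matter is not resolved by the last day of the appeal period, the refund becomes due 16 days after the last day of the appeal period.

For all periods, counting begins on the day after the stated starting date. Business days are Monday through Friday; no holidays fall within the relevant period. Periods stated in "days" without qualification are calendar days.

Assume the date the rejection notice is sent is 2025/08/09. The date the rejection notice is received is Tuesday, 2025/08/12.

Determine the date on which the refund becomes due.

The last day of the replacement period: counting 5 business days from Tuesday, 2025/08/12 (Aug 13, Aug 14, Aug 15, Aug 18, Aug 19, skipping weekends) reaches Tuesday, 2025/08/19.
Adding 15 calendar days to 2025/08/19 gives 2025/09/03, which is the last day of the appeal period.
The date on which the refund becomes due: 2025/09/03 + 16 days = 2025/09/19.

2025/09/19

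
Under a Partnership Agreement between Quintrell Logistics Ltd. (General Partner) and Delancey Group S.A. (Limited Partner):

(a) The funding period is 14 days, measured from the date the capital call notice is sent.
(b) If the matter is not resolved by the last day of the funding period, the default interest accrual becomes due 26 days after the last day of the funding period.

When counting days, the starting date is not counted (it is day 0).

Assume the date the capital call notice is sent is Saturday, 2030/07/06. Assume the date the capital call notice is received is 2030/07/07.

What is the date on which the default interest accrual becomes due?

Adding 14 calendar days to 2030/07/06 gives 2030/07/20, which is the last day of the funding period.
The date on which the default interest accrual becomes due: 2030/07/20 + 26 days = 2030/08/15.

2030/08/15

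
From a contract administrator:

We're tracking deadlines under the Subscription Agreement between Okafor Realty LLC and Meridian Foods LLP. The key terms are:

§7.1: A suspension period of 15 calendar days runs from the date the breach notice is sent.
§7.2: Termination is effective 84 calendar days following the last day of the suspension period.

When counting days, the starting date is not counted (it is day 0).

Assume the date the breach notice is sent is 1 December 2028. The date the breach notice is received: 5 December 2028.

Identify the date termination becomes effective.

The last day of the suspension period: 1 December 2028 + 15 days = 16 December 2028.
Adding 84 calendar days to 16 December 2028 gives 10 March 2029, which is the date termination becomes effective.

10 March 2029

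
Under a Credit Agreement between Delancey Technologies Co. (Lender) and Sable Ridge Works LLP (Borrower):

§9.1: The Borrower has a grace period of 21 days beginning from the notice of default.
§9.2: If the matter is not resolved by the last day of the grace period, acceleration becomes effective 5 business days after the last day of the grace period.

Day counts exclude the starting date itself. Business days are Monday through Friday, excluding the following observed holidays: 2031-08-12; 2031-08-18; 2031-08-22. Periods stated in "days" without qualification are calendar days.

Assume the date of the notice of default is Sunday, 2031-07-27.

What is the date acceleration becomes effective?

2031-08-26

Adding 21 calendar days to 2031-07-27 gives 2031-08-17, which is the last day of the grace period.
From Sunday, 2031-08-17, 5 business days (Aug 19, Aug 20, Aug 21, Aug 25, Aug 26, skipping weekends and the listed holidays on Aug 18, Aug 22) brings us to Tuesday, 2031-08-26, which is the date acceleration becomes effective.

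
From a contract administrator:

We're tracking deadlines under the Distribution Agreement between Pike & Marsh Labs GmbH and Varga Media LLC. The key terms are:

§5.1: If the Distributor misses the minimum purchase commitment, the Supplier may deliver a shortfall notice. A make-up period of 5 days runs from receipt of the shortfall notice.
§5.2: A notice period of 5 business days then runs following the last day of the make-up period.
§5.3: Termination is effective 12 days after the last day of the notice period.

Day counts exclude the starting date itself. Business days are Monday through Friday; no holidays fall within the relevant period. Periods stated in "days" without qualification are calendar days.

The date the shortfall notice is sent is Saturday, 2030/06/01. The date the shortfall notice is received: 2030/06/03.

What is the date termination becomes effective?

Adding 5 calendar days to 2030/06/03 gives 2030/06/08, which is the last day of the make-up period.
The last day of the notice period: counting 5 business days from Saturday, 2030/06/08 (Jun 10, Jun 11, Jun 12, Jun 13, Jun 14, skipping weekends) reaches Friday, 2030/06/14.
The date termination becomes effective: 2030/06/14 + 12 days = 2030/06/26.

2030/06/26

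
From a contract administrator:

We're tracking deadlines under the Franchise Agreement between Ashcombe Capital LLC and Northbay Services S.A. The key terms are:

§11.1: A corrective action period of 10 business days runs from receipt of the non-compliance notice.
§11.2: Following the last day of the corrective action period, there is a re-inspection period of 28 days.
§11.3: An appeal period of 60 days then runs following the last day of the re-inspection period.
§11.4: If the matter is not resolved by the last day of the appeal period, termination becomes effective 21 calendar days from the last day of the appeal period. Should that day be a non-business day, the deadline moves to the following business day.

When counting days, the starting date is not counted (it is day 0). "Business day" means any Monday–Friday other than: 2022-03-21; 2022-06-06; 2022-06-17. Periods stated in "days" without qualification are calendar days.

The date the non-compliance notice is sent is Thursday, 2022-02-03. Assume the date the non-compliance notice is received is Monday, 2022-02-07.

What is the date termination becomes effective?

The last day of the corrective action period: counting 10 business days from Monday, 2022-02-07 (Feb 8, Feb 9, Feb 10, Feb 11, Feb 14, Feb 15, Feb 16, Feb 17, Feb 18, Feb 21, skipping weekends) reaches Monday, 2022-02-21.
Adding 28 calendar days to 2022-02-21 gives 2022-03-21, which is the last day of the re-inspection period.
The last day of the appeal period: 2022-03-21 + 60 days = 2022-05-20.
The date termination becomes effective: 2022-05-20 + 21 days = 2022-06-10. 2022-06-10 is a Friday and is not a listed holiday, so no roll-forward applies.

2022-06-10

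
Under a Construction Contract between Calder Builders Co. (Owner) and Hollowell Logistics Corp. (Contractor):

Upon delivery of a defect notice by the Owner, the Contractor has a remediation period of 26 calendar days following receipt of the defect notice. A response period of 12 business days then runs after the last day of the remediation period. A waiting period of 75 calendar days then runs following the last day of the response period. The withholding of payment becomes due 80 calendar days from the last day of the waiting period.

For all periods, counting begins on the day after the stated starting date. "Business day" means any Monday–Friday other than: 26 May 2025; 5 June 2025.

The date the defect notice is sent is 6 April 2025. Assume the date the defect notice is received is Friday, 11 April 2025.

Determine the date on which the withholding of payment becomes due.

25 October 2025

The last day of the remediation period: 26 calendar days after 11 April 2025 is 7 May 2025.
From Wednesday, 7 May 2025, 12 business days (May 8, May 9, May 12, May 13, …, May 21, May 22, May 23, skipping weekends) brings us to Friday, 23 May 2025, which is the last day of the response period.
Adding 75 calendar days to 23 May 2025 gives 6 August 2025, which is the last day of the waiting period.
Adding 80 calendar days to 6 August 2025 gives 25 October 2025, which is the date on which the withholding of payment becomes due.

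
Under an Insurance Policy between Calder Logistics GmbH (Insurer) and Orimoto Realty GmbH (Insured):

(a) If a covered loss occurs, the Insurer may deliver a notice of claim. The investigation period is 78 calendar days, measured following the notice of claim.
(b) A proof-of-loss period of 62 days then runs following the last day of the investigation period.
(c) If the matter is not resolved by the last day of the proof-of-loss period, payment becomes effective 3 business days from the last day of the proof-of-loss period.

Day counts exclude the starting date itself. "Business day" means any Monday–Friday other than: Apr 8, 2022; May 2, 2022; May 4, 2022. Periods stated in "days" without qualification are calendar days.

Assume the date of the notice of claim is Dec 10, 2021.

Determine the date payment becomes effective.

May 6, 2022

Adding 78 calendar days to Dec 10, 2021 gives Feb 26, 2022, which is the last day of the investigation period.
The last day of the proof-of-loss period: Feb 26, 2022 + 62 days = Apr 29, 2022.
From Friday, Apr 29, 2022, 3 business days (May 3, May 5, May 6, skipping weekends and the listed holidays on May 2, May 4) brings us to Friday, May 6, 2022, which is the date payment becomes effective.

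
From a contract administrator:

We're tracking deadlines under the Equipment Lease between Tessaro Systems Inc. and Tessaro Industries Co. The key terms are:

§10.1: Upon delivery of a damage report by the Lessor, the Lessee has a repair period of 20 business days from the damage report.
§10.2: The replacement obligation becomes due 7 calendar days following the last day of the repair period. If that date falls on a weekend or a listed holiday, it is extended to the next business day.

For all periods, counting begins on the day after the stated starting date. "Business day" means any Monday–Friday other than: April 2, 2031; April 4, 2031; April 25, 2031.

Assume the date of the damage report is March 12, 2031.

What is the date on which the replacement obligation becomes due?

April 18, 2031

The last day of the repair period: 20 business days after Wednesday, March 12, 2031, skipping weekends and the listed holidays on Apr 2, Apr 4 — Mar 13, Mar 14, Mar 17, Mar 18, …, Apr 9, Apr 10, Apr 11 — lands on Friday, April 11, 2031.
The date on which the replacement obligation becomes due: 7 calendar days after April 11, 2031 is April 18, 2031. April 18, 2031 is a Friday and is not a listed holiday, so no roll-forward applies.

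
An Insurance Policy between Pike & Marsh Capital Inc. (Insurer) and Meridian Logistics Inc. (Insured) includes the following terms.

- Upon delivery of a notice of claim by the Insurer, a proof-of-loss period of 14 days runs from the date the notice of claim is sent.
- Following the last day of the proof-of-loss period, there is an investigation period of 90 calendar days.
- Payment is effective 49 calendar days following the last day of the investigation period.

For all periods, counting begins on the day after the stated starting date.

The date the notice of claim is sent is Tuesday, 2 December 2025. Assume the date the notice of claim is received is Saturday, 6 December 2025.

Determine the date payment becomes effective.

4 May 2026

The last day of the proof-of-loss period: 14 calendar days after 2 December 2025 is 16 December 2025.
The last day of the investigation period: 90 calendar days after 16 December 2025 is 16 March 2026.
The date payment becomes effective: 16 March 2026 + 49 days = 4 May 2026.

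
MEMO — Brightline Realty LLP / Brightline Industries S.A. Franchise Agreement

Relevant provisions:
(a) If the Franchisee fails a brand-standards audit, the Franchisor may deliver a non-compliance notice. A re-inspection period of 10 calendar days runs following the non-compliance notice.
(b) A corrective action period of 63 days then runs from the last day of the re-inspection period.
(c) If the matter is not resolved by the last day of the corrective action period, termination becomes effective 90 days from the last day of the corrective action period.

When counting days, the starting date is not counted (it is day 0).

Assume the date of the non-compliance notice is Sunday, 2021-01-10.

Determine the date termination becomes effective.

2021-06-22

The last day of the re-inspection period: 10 calendar days after 2021-01-10 is 2021-01-20.
The last day of the corrective action period: 2021-01-20 + 63 days = 2021-03-24.
Adding 90 calendar days to 2021-03-24 gives 2021-06-22, which is the date termination becomes effective.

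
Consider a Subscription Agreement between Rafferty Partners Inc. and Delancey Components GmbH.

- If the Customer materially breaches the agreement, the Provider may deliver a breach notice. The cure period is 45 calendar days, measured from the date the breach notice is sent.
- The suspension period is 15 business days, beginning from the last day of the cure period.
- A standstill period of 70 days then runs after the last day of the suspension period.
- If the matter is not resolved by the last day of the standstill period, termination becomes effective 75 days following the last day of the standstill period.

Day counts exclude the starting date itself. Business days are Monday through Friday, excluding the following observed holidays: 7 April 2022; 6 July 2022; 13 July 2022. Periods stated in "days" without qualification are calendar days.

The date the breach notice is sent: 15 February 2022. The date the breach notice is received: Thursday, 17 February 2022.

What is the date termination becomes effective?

Adding 45 calendar days to 15 February 2022 gives 1 April 2022, which is the last day of the cure period.
From Friday, 1 April 2022, 15 business days (Apr 4, Apr 5, Apr 6, Apr 8, …, Apr 21, Apr 22, Apr 25, skipping weekends and the listed holiday on Apr 7) brings us to Monday, 25 April 2022, which is the last day of the suspension period.
The last day of the standstill period: 25 April 2022 + 70 days = 4 July 2022.
The date termination becomes effective: 4 July 2022 + 75 days = 17 September 2022.

17 September 2022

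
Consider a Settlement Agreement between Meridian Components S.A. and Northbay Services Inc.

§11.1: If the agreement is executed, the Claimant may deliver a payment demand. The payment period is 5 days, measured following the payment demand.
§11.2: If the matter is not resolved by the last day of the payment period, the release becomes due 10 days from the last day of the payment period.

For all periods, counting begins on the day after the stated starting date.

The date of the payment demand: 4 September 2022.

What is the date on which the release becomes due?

19 September 2022

The last day of the payment period: 4 September 2022 + 5 days = 9 September 2022.
The date on which the release becomes due: 9 September 2022 + 10 days = 19 September 2022.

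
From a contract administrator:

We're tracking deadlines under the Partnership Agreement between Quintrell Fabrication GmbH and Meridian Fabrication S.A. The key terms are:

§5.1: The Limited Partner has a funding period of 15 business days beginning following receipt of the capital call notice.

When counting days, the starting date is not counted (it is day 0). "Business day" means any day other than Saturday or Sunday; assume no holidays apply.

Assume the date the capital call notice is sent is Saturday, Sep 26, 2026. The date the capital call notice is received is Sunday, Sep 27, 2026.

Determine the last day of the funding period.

From Sunday, Sep 27, 2026, 15 business days (Sep 28, Sep 29, Sep 30, Oct 1, …, Oct 14, Oct 15, Oct 16, skipping weekends) brings us to Friday, Oct 16, 2026, which is the last day of the funding period.

Oct 16, 2026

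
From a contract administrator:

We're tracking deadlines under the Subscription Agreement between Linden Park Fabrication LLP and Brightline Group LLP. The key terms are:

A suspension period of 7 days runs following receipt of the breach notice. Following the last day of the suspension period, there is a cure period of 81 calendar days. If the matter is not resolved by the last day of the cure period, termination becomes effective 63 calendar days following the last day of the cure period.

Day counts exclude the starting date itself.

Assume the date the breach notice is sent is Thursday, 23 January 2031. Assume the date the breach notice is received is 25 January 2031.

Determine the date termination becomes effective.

25 June 2031

The last day of the suspension period: 7 calendar days after 25 January 2031 is 1 February 2031.
The last day of the cure period: 1 February 2031 + 81 days = 23 April 2031.
The date termination becomes effective: 23 April 2031 + 63 days = 25 June 2031.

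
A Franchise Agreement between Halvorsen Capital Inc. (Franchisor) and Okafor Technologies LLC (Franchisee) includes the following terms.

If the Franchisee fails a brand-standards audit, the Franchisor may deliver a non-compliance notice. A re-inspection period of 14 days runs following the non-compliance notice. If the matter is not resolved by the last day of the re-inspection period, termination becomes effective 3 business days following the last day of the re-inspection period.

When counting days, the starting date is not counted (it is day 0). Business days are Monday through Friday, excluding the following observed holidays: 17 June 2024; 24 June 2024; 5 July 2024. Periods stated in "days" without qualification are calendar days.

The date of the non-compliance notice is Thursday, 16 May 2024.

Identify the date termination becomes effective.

Adding 14 calendar days to 16 May 2024 gives 30 May 2024, which is the last day of the re-inspection period.
The date termination becomes effective: counting 3 business days from Thursday, 30 May 2024 (May 31, Jun 3, Jun 4, skipping weekends) reaches Tuesday, 4 June 2024.

4 June 2024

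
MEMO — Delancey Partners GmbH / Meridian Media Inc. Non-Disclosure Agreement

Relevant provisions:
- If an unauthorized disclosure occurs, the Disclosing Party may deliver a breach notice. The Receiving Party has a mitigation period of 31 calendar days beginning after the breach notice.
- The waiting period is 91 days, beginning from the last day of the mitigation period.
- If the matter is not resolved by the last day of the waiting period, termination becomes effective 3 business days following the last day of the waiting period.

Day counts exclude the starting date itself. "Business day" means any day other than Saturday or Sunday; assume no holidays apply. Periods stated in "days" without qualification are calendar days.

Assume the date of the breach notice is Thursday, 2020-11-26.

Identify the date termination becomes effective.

2021-03-31

The last day of the mitigation period: 31 calendar days after 2020-11-26 is 2020-12-27.
The last day of the waiting period: 91 calendar days after 2020-12-27 is 2021-03-28.
The date termination becomes effective: counting 3 business days from Sunday, 2021-03-28 (Mar 29, Mar 30, Mar 31, skipping weekends) reaches Wednesday, 2021-03-31.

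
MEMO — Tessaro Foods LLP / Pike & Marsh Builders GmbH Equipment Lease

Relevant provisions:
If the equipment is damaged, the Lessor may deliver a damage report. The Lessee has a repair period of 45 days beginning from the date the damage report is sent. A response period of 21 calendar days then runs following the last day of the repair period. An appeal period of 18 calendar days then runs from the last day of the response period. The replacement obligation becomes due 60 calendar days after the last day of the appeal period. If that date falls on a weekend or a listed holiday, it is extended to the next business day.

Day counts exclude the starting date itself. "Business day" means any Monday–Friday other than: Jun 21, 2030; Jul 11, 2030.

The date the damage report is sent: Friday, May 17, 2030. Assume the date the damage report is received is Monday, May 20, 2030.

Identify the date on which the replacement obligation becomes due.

Adding 45 calendar days to May 17, 2030 gives Jul 1, 2030, which is the last day of the repair period.
The last day of the response period: 21 calendar days after Jul 1, 2030 is Jul 22, 2030.
Adding 18 calendar days to Jul 22, 2030 gives Aug 9, 2030, which is the last day of the appeal period.
The date on which the replacement obligation becomes due: Aug 9, 2030 + 60 days = Oct 8, 2030. Oct 8, 2030 is a Tuesday and is not a listed holiday, so no roll-forward applies.

Oct 8, 2030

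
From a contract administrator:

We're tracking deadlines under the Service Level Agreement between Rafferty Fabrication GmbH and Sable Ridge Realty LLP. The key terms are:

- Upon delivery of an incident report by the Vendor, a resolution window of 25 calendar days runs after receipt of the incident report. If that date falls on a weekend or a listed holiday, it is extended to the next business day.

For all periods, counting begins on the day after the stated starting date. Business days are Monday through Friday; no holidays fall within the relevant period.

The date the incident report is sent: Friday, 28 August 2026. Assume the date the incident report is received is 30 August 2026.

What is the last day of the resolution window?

24 September 2026

Adding 25 calendar days to 30 August 2026 gives 24 September 2026, which is the last day of the resolution window. 24 September 2026 is a Thursday, so no roll-forward applies.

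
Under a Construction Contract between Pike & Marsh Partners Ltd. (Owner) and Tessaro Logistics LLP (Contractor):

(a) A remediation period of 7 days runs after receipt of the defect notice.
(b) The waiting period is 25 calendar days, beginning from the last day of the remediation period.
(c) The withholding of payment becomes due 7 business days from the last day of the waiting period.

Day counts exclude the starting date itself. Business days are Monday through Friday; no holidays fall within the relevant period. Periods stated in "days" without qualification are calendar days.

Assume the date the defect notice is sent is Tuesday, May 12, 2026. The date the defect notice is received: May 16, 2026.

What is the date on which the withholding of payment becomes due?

The last day of the remediation period: May 16, 2026 + 7 days = May 23, 2026.
The last day of the waiting period: 25 calendar days after May 23, 2026 is Jun 17, 2026.
The date on which the withholding of payment becomes due: counting 7 business days from Wednesday, Jun 17, 2026 (Jun 18, Jun 19, Jun 22, Jun 23, Jun 24, Jun 25, Jun 26, skipping weekends) reaches Friday, Jun 26, 2026.

Jun 26, 2026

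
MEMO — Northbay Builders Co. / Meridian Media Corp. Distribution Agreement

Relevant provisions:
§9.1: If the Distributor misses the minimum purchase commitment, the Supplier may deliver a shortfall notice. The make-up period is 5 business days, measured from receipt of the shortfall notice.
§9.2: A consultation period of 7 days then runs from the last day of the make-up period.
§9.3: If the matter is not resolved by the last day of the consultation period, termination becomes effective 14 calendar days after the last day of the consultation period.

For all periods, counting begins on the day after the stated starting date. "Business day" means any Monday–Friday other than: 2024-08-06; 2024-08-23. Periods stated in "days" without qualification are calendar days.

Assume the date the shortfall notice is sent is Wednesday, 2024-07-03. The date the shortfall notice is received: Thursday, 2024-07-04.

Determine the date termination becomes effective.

2024-08-01

The last day of the make-up period: 5 business days after Thursday, 2024-07-04, skipping weekends — Jul 5, Jul 8, Jul 9, Jul 10, Jul 11 — lands on Thursday, 2024-07-11.
Adding 7 calendar days to 2024-07-11 gives 2024-07-18, which is the last day of the consultation period.
The date termination becomes effective: 2024-07-18 + 14 days = 2024-08-01.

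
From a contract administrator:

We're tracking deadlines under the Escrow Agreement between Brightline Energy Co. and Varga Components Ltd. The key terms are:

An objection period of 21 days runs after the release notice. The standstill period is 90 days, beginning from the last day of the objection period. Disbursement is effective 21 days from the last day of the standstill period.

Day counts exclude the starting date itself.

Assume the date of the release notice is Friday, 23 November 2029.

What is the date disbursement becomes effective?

4 April 2030

The last day of the objection period: 23 November 2029 + 21 days = 14 December 2029.
The last day of the standstill period: 14 December 2029 + 90 days = 14 March 2030.
The date disbursement becomes effective: 21 calendar days after 14 March 2030 is 4 April 2030.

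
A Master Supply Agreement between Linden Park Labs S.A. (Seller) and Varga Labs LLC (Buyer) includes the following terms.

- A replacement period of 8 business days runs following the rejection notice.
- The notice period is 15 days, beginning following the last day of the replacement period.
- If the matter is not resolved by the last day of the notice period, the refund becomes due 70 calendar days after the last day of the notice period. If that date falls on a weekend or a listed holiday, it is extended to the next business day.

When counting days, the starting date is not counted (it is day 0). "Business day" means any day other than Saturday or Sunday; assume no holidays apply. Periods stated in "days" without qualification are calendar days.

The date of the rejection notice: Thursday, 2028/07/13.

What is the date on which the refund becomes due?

From Thursday, 2028/07/13, 8 business days (Jul 14, Jul 17, Jul 18, Jul 19, Jul 20, Jul 21, Jul 24, Jul 25, skipping weekends) brings us to Tuesday, 2028/07/25, which is the last day of the replacement period.
The last day of the notice period: 15 calendar days after 2028/07/25 is 2028/08/09.
The date on which the refund becomes due: 70 calendar days after 2028/08/09 is 2028/10/18. 2028/10/18 is a Wednesday, so no roll-forward applies.

2028/10/18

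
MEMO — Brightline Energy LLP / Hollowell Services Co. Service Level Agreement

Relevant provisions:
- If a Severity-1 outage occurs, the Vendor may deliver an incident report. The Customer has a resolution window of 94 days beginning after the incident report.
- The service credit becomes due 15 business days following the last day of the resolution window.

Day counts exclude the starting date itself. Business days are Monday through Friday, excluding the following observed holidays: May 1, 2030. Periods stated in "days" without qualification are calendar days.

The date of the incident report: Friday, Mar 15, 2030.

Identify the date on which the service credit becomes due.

Jul 8, 2030

Adding 94 calendar days to Mar 15, 2030 gives Jun 17, 2030, which is the last day of the resolution window.
The date on which the service credit becomes due: counting 15 business days from Monday, Jun 17, 2030 (Jun 18, Jun 19, Jun 20, Jun 21, …, Jul 4, Jul 5, Jul 8, skipping weekends) reaches Monday, Jul 8, 2030.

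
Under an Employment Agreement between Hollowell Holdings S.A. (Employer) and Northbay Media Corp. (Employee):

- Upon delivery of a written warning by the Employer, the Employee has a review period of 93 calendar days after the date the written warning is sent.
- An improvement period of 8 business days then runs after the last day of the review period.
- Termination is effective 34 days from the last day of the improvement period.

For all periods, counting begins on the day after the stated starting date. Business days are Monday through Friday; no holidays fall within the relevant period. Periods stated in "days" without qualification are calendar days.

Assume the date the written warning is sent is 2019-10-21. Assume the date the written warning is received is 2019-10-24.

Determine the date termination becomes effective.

2020-03-08

The last day of the review period: 93 calendar days after 2019-10-21 is 2020-01-22.
The last day of the improvement period: counting 8 business days from Wednesday, 2020-01-22 (Jan 23, Jan 24, Jan 27, Jan 28, Jan 29, Jan 30, Jan 31, Feb 3, skipping weekends) reaches Monday, 2020-02-03.
The date termination becomes effective: 34 calendar days after 2020-02-03 is 2020-03-08.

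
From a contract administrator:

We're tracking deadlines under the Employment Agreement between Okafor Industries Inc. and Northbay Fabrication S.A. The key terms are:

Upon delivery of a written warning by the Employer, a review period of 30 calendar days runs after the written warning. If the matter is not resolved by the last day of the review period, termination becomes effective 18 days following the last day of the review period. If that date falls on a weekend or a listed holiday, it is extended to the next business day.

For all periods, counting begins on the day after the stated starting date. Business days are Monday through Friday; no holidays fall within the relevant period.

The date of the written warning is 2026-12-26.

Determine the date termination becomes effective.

2027-02-12

The last day of the review period: 30 calendar days after 2026-12-26 is 2027-01-25.
The date termination becomes effective: 18 calendar days after 2027-01-25 is 2027-02-12. 2027-02-12 is a Friday, so no roll-forward applies.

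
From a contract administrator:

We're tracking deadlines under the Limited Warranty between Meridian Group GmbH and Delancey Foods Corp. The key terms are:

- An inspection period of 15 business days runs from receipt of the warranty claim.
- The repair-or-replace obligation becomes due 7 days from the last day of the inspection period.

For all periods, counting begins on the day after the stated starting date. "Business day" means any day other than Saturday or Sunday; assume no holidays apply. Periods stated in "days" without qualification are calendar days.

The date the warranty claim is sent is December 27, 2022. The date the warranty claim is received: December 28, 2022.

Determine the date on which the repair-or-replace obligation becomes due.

January 25, 2023

The last day of the inspection period: counting 15 business days from Wednesday, December 28, 2022 (Dec 29, Dec 30, Jan 2, Jan 3, …, Jan 16, Jan 17, Jan 18, skipping weekends) reaches Wednesday, January 18, 2023.
Adding 7 calendar days to January 18, 2023 gives January 25, 2023, which is the date on which the repair-or-replace obligation becomes due.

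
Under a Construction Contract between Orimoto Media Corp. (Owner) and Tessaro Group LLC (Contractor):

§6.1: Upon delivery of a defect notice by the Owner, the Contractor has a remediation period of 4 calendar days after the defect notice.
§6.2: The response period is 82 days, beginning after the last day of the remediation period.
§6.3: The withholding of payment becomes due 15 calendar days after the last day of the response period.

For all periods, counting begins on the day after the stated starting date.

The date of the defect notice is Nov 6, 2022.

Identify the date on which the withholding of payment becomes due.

Feb 15, 2023

The last day of the remediation period: 4 calendar days after Nov 6, 2022 is Nov 10, 2022.
The last day of the response period: 82 calendar days after Nov 10, 2022 is Jan 31, 2023.
Adding 15 calendar days to Jan 31, 2023 gives Feb 15, 2023, which is the date on which the withholding of payment becomes due.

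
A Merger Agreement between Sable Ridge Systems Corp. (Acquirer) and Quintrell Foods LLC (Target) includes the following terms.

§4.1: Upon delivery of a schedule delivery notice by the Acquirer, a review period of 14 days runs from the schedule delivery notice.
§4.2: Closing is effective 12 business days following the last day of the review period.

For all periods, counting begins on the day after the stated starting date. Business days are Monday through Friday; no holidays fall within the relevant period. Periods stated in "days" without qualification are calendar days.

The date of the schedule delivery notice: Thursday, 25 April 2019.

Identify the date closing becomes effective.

Adding 14 calendar days to 25 April 2019 gives 9 May 2019, which is the last day of the review period.
From Thursday, 9 May 2019, 12 business days (May 10, May 13, May 14, May 15, …, May 23, May 24, May 27, skipping weekends) brings us to Monday, 27 May 2019, which is the date closing becomes effective.

27 May 2019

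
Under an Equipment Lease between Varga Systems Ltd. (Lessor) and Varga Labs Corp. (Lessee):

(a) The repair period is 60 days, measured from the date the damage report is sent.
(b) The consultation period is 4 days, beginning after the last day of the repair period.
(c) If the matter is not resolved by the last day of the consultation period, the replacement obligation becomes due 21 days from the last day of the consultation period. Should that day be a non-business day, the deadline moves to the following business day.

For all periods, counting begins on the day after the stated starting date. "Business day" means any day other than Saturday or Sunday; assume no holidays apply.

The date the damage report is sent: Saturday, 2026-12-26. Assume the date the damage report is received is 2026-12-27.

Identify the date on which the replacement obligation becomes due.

The last day of the repair period: 2026-12-26 + 60 days = 2027-02-24.
Adding 4 calendar days to 2027-02-24 gives 2027-02-28, which is the last day of the consultation period.
Adding 21 calendar days to 2027-02-28 gives 2027-03-21, which is the date on which the replacement obligation becomes due. That falls on a Sunday, so it rolls to the next business day, Monday, 2027-03-22.

2027-03-22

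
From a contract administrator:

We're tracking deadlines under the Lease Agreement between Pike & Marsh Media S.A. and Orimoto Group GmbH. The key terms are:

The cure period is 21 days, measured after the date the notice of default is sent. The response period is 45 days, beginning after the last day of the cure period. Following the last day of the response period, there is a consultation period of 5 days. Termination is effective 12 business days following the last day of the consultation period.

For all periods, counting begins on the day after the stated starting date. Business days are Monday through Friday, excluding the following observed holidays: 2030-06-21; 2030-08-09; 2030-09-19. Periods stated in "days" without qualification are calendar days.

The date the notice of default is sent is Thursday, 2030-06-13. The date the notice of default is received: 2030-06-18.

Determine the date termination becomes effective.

Adding 21 calendar days to 2030-06-13 gives 2030-07-04, which is the last day of the cure period.
The last day of the response period: 2030-07-04 + 45 days = 2030-08-18.
The last day of the consultation period: 5 calendar days after 2030-08-18 is 2030-08-23.
From Friday, 2030-08-23, 12 business days (Aug 26, Aug 27, Aug 28, Aug 29, …, Sep 6, Sep 9, Sep 10, skipping weekends) brings us to Tuesday, 2030-09-10, which is the date termination becomes effective.

2030-09-10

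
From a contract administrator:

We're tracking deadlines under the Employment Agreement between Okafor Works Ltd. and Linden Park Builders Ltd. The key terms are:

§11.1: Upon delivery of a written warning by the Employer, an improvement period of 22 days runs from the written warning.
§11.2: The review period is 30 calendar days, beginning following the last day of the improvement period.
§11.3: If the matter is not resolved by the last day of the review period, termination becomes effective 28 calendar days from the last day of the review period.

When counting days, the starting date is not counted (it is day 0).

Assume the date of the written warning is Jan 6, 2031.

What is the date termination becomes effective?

Mar 27, 2031

Adding 22 calendar days to Jan 6, 2031 gives Jan 28, 2031, which is the last day of the improvement period.
The last day of the review period: Jan 28, 2031 + 30 days = Feb 27, 2031.
The date termination becomes effective: Feb 27, 2031 + 28 days = Mar 27, 2031.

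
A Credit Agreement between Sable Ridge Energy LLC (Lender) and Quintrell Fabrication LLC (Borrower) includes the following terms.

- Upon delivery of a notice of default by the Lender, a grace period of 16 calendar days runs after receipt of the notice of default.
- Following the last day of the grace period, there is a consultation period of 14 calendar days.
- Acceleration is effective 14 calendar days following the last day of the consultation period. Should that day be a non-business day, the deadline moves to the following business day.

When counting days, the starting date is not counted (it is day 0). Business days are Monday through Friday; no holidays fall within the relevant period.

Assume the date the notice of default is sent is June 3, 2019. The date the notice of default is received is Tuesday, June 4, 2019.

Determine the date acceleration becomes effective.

July 18, 2019

The last day of the grace period: 16 calendar days after June 4, 2019 is June 20, 2019.
The last day of the consultation period: 14 calendar days after June 20, 2019 is July 4, 2019.
The date acceleration becomes effective: July 4, 2019 + 14 days = July 18, 2019. July 18, 2019 is a Thursday, so no roll-forward applies.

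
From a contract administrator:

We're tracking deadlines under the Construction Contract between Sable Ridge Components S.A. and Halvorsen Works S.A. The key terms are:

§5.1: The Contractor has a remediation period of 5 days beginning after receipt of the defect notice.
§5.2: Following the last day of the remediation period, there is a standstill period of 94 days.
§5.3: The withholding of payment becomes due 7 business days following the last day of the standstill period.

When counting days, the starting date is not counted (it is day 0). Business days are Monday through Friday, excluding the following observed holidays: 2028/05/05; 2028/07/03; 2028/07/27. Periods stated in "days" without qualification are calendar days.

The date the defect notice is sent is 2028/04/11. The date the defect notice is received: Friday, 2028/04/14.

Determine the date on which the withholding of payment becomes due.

The last day of the remediation period: 2028/04/14 + 5 days = 2028/04/19.
Adding 94 calendar days to 2028/04/19 gives 2028/07/22, which is the last day of the standstill period.
The date on which the withholding of payment becomes due: 7 business days after Saturday, 2028/07/22, skipping weekends and the listed holiday on Jul 27 — Jul 24, Jul 25, Jul 26, Jul 28, Jul 31, Aug 1, Aug 2 — lands on Wednesday, 2028/08/02.

2028/08/02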